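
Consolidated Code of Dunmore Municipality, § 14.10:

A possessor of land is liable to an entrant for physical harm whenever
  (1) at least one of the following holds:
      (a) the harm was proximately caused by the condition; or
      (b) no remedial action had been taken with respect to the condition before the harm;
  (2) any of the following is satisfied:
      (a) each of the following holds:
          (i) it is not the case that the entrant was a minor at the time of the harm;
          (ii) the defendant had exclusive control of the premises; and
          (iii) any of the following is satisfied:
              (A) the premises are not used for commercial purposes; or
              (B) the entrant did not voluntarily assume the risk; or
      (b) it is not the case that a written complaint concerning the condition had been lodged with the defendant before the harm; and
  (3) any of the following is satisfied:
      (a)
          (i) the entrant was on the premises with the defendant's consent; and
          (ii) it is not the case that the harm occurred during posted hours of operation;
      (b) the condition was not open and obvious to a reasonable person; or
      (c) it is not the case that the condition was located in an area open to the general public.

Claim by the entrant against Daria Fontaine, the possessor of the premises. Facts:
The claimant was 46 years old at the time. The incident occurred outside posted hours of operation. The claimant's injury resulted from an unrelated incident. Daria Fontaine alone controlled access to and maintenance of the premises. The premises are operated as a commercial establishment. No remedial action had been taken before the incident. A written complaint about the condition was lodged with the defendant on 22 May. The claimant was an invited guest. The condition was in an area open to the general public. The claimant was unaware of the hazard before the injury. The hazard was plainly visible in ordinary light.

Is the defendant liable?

Yes — liable.

(a) proximate cause — fails.
(b) no remedial action — holds.
(1) = F OR T = true.
(i) not (entrant a minor) — holds.
(ii) exclusive control — met.
(A) not (commercial use) — not met.
(B) no assumed risk — holds.
(iii) = F OR T = true.
(a): T AND T AND T → true.
(b) not (complaint lodged) — fails.
So (2) is satisfied (T OR F).
(i) consent to enter — holds.
(ii) not (during posted hours) — met.
So (a) is satisfied (T AND T).
(b) not open/obvious — not met.
(c) not (public area) — not met.
(3): T OR F OR F → true.
Overall: T AND T AND T → true.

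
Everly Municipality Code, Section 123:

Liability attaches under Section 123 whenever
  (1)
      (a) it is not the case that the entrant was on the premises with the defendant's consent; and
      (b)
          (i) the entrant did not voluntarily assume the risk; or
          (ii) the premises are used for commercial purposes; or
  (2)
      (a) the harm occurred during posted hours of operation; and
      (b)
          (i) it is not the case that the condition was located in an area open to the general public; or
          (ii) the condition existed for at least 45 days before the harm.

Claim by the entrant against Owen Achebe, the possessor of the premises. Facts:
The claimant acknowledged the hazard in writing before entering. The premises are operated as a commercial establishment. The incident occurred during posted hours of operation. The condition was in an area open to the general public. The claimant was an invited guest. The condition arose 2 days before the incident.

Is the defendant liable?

(a) not (consent to enter) — not met.
(i) no assumed risk — not met.
(ii) commercial use — met.
(b) = F OR T = true.
(1) = F AND T = false.
(a) during posted hours — met.
(i) not (public area) — not met.
(ii) condition ≥45 days old — not satisfied.
(b) = F OR F = false.
So (2) is not satisfied (T AND F).
Overall = F OR F = false.

No — not liable.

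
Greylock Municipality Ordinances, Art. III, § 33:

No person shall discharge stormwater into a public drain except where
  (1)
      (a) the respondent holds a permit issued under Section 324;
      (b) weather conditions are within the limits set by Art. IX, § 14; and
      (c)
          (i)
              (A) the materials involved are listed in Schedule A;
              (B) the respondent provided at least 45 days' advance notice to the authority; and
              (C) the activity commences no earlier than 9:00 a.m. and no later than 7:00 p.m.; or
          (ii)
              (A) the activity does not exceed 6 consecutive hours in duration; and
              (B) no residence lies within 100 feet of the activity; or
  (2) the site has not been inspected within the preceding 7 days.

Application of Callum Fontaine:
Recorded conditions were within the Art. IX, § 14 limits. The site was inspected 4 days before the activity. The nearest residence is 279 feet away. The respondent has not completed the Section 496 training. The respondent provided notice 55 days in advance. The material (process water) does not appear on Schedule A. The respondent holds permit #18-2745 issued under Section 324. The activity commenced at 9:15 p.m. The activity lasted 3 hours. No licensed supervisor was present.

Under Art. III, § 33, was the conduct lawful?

(a) holds permit — holds.
(b) weather ok — holds.
(A) Schedule A material — fails.
(B) ≥45 days' notice — satisfied.
(C) start within hours — fails.
So (i) is not satisfied (F AND T AND F).
(A) ≤ 6 hrs duration — met.
(B) no residence in 100 ft — met.
(ii): T AND T → true.
(c): F OR T → true.
(1) = T AND T AND T = true.
(2) not (site inspected) — fails.
Overall = T OR F = true.

Yes — lawful.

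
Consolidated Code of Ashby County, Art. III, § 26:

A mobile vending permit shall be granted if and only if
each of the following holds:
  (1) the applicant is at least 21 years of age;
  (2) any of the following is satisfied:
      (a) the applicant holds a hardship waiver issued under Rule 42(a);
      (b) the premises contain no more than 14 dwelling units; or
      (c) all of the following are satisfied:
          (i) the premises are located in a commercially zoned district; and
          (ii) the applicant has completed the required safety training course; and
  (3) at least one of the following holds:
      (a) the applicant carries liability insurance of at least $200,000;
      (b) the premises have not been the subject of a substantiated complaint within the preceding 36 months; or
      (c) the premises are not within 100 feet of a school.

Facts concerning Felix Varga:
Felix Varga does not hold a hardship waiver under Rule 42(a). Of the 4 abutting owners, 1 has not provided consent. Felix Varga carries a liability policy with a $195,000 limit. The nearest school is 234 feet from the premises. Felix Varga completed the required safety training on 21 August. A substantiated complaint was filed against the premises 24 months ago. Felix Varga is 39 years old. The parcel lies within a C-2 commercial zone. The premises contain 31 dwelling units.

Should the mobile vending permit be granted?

Yes — granted.

(1) age ≥ 21 — satisfied.
(a) hardship waiver — not met.
(b) ≤ 14 units — fails.
(i) commercially zoned — met.
(ii) safety training — satisfied.
So (c) is satisfied (T AND T).
(2): F OR F OR T → true.
(a) insurance ≥ $200,000 — not satisfied.
(b) no complaint in 36 mo. — not satisfied.
(c) ≥100 ft from school — holds.
(3) = F OR F OR T = true.
Overall: T AND T AND T → true.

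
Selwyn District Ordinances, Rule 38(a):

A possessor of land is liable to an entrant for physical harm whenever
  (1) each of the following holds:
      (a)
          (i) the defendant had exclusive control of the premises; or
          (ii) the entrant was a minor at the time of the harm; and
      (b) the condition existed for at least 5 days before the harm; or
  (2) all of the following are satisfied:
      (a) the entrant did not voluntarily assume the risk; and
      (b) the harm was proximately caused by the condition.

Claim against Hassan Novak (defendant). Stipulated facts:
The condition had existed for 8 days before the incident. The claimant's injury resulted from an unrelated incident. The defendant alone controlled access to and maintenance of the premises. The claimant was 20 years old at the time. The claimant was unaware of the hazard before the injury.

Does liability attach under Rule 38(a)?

Yes — liable.

(i) exclusive control — holds.
(ii) entrant a minor — not met.
(a) = T OR F = true.
(b) condition ≥5 days old — satisfied.
So (1) is satisfied (T AND T).
(a) no assumed risk — met.
(b) proximate cause — not satisfied.
(2) = T AND F = false.
So Overall is satisfied (T OR F).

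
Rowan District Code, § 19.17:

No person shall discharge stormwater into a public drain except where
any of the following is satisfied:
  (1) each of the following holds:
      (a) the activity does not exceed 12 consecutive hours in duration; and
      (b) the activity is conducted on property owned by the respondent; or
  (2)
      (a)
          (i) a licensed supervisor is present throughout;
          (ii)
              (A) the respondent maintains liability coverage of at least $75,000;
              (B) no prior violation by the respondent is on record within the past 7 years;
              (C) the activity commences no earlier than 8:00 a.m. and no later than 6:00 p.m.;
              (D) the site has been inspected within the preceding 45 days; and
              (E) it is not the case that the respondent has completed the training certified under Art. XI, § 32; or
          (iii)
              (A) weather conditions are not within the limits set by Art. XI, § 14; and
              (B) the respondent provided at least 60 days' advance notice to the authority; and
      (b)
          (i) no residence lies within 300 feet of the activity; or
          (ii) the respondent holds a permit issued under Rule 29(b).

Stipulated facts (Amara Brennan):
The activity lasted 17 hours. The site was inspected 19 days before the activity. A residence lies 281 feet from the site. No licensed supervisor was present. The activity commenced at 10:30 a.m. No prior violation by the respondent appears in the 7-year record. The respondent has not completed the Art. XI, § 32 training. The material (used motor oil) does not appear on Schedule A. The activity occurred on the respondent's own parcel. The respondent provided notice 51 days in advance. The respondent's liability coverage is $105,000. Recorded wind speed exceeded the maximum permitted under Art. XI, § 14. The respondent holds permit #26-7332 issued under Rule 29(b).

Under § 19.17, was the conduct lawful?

(a) ≤ 12 hrs duration — not satisfied.
(b) own property — satisfied.
(1) = F AND T = false.
(i) supervisor present — fails.
(A) coverage ≥ $75,000 — holds.
(B) no prior violation — met.
(C) start within hours — holds.
(D) site inspected — holds.
(E) not (training certified) — satisfied.
(ii) = T AND T AND T AND T AND T = true.
(A) not (weather ok) — satisfied.
(B) ≥60 days' notice — not met.
(iii) = T AND F = false.
(a) = F OR T OR F = true.
(i) no residence in 300 ft — not satisfied.
(ii) holds permit — satisfied.
(b) = F OR T = true.
So (2) is satisfied (T AND T).
Overall = F OR T = true.

Yes — lawful.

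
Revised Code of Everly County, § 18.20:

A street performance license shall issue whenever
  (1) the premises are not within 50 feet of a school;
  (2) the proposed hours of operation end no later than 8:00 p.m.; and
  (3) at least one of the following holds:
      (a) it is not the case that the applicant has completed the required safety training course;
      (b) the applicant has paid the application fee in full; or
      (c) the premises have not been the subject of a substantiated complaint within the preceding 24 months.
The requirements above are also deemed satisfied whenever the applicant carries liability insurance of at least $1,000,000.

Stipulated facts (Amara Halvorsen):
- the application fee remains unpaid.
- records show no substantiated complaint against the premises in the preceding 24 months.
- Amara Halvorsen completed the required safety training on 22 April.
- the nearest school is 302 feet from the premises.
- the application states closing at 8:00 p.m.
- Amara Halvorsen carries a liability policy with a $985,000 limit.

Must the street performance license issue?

(1) ≥50 ft from school — holds.
(2) closes by 8 p.m. — satisfied.
(a) not (safety training) — not satisfied.
(b) fee paid — not met.
(c) no complaint in 24 mo. — met.
(3) = F OR F OR T = true.
Overall: T AND T AND T → true.
Exception (insurance ≥ $1,000,000) — not satisfied.
Result: main true OR exception false → true.

Yes — granted.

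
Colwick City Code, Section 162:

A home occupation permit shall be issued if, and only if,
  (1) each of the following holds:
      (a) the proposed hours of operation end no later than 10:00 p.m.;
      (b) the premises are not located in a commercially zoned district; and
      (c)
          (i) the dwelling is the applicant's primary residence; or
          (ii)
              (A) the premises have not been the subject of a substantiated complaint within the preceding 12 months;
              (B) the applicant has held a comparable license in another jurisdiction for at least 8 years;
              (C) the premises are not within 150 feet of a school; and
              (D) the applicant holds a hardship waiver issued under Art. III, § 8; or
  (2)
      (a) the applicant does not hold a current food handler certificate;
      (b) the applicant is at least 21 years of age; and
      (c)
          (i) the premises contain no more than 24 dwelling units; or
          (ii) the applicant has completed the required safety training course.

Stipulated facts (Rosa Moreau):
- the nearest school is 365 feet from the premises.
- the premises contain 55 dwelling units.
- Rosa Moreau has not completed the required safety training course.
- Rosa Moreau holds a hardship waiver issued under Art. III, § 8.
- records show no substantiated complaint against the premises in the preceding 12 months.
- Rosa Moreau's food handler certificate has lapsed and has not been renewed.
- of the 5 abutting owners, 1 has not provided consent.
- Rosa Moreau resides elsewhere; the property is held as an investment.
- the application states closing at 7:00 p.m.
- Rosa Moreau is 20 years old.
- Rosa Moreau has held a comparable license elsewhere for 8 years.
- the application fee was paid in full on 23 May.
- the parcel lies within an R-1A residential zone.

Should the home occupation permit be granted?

Yes — granted.

(a) closes by 10 p.m. — met.
(b) not (commercially zoned) — met.
(i) primary residence — not met.
(A) no complaint in 12 mo. — satisfied.
(B) prior license ≥ 8 yr — satisfied.
(C) ≥150 ft from school — holds.
(D) hardship waiver — met.
(ii): T AND T AND T AND T → true.
So (c) is satisfied (F OR T).
So (1) is satisfied (T AND T AND T).
(a) not (food handler cert.) — holds.
(b) age ≥ 21 — not satisfied.
(i) ≤ 24 units — not satisfied.
(ii) safety training — fails.
So (c) is not satisfied (F OR F).
So (2) is not satisfied (T AND F AND F).
So Overall is satisfied (T OR F).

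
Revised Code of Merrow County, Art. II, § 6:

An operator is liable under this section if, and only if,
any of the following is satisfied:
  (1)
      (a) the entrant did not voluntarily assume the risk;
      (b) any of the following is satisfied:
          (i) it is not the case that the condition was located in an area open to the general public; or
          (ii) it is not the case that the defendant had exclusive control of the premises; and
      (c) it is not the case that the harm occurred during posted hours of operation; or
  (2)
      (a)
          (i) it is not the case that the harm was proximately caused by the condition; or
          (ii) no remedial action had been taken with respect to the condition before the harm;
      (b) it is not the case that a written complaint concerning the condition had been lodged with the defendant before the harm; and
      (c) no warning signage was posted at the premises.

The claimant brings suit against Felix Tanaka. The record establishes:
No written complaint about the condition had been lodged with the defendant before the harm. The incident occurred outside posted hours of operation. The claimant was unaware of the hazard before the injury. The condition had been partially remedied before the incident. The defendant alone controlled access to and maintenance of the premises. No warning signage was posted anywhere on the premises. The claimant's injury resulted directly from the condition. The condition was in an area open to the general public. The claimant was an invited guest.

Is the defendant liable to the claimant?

(a) no assumed risk — holds.
(i) not (public area) — fails.
(ii) not (exclusive control) — fails.
(b) = F OR F = false.
(c) not (during posted hours) — holds.
(1): T AND F AND T → false.
(i) not (proximate cause) — not met.
(ii) no remedial action — not met.
(a): F OR F → false.
(b) not (complaint lodged) — holds.
(c) no signage posted — holds.
(2): F AND T AND T → false.
Overall: F OR F → false.

No — not liable.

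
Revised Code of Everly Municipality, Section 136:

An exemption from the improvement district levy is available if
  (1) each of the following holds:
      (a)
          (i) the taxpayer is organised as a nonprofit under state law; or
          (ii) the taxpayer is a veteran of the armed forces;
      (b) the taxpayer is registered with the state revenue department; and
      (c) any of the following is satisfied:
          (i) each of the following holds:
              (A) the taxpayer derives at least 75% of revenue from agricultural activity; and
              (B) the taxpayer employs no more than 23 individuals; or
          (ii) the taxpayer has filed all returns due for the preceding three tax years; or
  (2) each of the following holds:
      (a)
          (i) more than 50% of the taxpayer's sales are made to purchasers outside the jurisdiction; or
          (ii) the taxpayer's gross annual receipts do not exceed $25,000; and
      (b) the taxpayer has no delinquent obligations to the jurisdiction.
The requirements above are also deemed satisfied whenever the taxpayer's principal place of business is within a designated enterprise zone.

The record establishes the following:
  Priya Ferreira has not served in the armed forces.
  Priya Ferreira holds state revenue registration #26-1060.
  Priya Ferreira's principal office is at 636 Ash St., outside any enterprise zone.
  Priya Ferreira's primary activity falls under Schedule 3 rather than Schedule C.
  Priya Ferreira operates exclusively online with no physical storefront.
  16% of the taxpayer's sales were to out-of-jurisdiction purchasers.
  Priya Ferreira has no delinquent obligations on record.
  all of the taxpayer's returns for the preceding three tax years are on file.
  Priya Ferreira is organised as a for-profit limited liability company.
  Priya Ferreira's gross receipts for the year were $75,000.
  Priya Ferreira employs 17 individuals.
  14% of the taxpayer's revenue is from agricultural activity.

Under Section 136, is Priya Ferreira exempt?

(i) nonprofit — not satisfied.
(ii) veteran — not satisfied.
(a) = F OR F = false.
(b) state-registered — met.
(A) ≥75% agricultural — fails.
(B) ≤ 23 employees — met.
(i) = F AND T = false.
(ii) returns current — met.
(c) = F OR T = true.
(1): F AND T AND T → false.
(i) >50% out-of-jur. sales — fails.
(ii) receipts ≤ $25,000 — fails.
So (a) is not satisfied (F OR F).
(b) no delinquency — satisfied.
(2) = F AND T = false.
Overall = F OR F = false.
Exception (in enterprise zone) — not satisfied.
Result: main false OR exception false → false.

No — not exempt.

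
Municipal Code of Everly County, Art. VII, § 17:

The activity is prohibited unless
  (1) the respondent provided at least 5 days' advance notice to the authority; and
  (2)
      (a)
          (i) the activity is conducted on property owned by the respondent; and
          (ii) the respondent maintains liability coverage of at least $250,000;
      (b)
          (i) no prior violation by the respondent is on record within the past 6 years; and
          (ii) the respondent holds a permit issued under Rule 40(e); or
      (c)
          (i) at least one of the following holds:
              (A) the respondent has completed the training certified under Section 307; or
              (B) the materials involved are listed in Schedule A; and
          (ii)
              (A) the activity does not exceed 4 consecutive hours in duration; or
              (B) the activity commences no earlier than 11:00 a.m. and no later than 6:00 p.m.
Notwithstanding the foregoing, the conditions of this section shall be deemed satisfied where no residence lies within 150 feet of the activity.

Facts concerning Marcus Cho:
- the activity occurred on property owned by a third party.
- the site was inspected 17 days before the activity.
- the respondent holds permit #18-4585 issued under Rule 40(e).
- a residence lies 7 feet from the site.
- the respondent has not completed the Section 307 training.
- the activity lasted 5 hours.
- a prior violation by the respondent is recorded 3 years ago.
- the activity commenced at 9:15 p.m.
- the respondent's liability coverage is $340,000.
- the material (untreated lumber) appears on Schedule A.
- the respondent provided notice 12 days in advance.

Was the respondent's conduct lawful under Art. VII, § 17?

(1) ≥5 days' notice — satisfied.
(i) own property — not met.
(ii) coverage ≥ $250,000 — holds.
(a) = F AND T = false.
(i) no prior violation — not met.
(ii) holds permit — holds.
(b): F AND T → false.
(A) training certified — not satisfied.
(B) Schedule A material — met.
(i): F OR T → true.
(A) ≤ 4 hrs duration — not satisfied.
(B) start within hours — fails.
(ii) = F OR F = false.
(c): T AND F → false.
(2) = F OR F OR F = false.
So Overall is not satisfied (T AND F).
Exception (no residence in 150 ft) — not satisfied.
Result: main false OR exception false → false.

No — unlawful.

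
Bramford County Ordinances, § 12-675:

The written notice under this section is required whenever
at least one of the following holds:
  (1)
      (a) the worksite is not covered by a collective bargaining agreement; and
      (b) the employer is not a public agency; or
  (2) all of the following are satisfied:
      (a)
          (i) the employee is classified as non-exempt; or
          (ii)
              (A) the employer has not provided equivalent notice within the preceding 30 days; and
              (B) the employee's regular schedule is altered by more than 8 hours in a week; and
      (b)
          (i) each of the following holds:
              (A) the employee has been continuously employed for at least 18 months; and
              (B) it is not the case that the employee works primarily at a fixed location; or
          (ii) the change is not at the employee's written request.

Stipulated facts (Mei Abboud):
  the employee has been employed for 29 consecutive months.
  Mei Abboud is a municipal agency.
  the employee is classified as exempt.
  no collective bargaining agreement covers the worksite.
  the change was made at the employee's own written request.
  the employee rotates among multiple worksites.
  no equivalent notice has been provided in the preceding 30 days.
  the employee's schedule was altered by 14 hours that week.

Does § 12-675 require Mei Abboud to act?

(a) no CBA — holds.
(b) not (public agency) — not satisfied.
(1) = T AND F = false.
(i) non-exempt — not met.
(A) no recent notice — holds.
(B) schedule shift > 8h — holds.
(ii): T AND T → true.
(a): F OR T → true.
(A) tenure ≥ 18 mo. — holds.
(B) not (fixed location) — met.
So (i) is satisfied (T AND T).
(ii) not employee-requested — fails.
(b) = T OR F = true.
(2) = T AND T = true.
So Overall is satisfied (F OR T).

Yes — required.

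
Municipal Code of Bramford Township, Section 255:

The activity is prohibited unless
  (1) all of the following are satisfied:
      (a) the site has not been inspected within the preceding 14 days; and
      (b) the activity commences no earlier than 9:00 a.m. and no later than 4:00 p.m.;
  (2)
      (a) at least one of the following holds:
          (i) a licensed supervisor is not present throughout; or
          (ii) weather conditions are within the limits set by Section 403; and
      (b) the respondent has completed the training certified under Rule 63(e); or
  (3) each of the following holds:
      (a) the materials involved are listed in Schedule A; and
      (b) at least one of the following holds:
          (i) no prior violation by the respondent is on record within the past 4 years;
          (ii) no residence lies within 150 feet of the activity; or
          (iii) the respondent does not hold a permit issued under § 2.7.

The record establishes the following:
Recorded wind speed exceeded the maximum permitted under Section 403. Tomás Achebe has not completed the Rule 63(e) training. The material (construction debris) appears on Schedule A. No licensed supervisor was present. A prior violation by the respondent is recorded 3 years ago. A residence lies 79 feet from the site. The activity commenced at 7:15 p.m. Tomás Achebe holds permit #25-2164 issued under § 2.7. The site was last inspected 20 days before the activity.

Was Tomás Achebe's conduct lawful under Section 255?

No — unlawful.

(a) not (site inspected) — holds.
(b) start within hours — fails.
So (1) is not satisfied (T AND F).
(i) not (supervisor present) — holds.
(ii) weather ok — not satisfied.
(a) = T OR F = true.
(b) training certified — not satisfied.
So (2) is not satisfied (T AND F).
(a) Schedule A material — holds.
(i) no prior violation — fails.
(ii) no residence in 150 ft — fails.
(iii) not (holds permit) — fails.
(b) = F OR F OR F = false.
(3) = T AND F = false.
Overall: F OR F OR F → false.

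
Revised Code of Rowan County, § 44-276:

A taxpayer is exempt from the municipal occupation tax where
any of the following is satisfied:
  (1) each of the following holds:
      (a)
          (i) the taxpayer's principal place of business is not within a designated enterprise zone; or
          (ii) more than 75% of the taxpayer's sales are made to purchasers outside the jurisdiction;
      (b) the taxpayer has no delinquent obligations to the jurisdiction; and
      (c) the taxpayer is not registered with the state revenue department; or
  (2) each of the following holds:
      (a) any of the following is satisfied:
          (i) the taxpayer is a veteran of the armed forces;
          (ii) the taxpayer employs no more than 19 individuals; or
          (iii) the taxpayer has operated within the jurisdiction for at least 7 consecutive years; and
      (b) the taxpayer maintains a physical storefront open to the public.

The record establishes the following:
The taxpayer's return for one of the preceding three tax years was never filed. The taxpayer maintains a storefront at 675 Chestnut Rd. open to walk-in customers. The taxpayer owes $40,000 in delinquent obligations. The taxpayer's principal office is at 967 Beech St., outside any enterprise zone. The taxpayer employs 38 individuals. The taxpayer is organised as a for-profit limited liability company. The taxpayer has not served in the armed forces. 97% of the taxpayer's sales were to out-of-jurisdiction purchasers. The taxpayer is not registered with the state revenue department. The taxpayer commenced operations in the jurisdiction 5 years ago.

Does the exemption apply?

No — not exempt.

(i) not (in enterprise zone) — satisfied.
(ii) >75% out-of-jur. sales — holds.
(a) = T OR T = true.
(b) no delinquency — fails.
(c) not (state-registered) — holds.
So (1) is not satisfied (T AND F AND T).
(i) veteran — not met.
(ii) ≤ 19 employees — not satisfied.
(iii) ≥ 7 yrs in jurisdiction — not satisfied.
(a): F OR F OR F → false.
(b) has storefront — holds.
(2): F AND T → false.
So Overall is not satisfied (F OR F).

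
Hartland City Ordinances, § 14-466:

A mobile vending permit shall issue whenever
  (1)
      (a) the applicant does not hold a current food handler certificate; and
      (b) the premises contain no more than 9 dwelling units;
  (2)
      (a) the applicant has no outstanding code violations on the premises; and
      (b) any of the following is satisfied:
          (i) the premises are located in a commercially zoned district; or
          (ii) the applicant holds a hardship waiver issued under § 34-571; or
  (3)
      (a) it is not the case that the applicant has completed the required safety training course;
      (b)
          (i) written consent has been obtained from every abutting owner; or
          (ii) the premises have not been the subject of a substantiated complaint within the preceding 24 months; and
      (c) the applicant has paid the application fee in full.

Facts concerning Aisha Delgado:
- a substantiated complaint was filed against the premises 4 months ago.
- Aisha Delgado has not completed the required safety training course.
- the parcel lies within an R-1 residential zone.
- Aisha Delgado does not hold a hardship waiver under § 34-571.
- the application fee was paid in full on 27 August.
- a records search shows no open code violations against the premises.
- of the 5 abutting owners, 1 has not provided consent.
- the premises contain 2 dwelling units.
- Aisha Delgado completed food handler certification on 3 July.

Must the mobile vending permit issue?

(a) not (food handler cert.) — fails.
(b) ≤ 9 units — holds.
(1): F AND T → false.
(a) no code violations — satisfied.
(i) commercially zoned — not met.
(ii) hardship waiver — not met.
(b): F OR F → false.
(2): T AND F → false.
(a) not (safety training) — satisfied.
(i) all abutters consent — fails.
(ii) no complaint in 24 mo. — not met.
(b) = F OR F = false.
(c) fee paid — met.
(3) = T AND F AND T = false.
Overall: F OR F OR F → false.

No — denied.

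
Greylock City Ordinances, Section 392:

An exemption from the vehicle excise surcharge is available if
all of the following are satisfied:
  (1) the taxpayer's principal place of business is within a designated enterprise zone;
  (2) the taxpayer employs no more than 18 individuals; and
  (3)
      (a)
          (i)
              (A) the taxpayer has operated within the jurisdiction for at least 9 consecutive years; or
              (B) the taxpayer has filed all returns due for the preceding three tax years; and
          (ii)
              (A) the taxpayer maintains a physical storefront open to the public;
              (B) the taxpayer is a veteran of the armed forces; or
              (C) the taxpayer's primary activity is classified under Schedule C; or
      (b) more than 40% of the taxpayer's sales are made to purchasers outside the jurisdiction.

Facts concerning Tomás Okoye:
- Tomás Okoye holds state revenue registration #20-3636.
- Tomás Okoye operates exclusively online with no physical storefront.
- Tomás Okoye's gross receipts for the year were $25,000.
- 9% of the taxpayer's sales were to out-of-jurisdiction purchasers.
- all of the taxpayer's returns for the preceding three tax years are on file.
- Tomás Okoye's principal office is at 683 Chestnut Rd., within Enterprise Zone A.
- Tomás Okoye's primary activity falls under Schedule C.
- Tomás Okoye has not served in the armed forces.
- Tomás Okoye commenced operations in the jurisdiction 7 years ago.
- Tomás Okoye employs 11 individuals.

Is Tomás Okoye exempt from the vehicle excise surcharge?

(1) in enterprise zone — satisfied.
(2) ≤ 18 employees — holds.
(A) ≥ 9 yrs in jurisdiction — not met.
(B) returns current — holds.
(i): F OR T → true.
(A) has storefront — not met.
(B) veteran — not met.
(C) Schedule C activity — satisfied.
(ii) = F OR F OR T = true.
(a): T AND T → true.
(b) >40% out-of-jur. sales — fails.
(3) = T OR F = true.
So Overall is satisfied (T AND T AND T).

Yes — exempt.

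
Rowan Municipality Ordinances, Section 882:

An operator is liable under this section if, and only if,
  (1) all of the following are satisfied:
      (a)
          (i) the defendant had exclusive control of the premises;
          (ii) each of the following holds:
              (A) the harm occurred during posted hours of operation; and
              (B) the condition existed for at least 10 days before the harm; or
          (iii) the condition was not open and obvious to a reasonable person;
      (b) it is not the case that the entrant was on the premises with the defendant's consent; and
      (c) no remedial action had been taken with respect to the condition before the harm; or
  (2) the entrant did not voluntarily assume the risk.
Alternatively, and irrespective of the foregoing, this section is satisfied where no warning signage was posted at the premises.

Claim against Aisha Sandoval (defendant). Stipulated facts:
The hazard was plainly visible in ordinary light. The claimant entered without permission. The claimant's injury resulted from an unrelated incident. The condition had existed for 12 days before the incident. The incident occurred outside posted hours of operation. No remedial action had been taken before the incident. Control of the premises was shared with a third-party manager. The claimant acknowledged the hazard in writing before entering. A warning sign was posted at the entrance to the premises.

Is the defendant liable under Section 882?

No — not liable.

(i) exclusive control — not satisfied.
(A) during posted hours — not satisfied.
(B) condition ≥10 days old — holds.
(ii) = F AND T = false.
(iii) not open/obvious — fails.
(a): F OR F OR F → false.
(b) not (consent to enter) — satisfied.
(c) no remedial action — met.
(1): F AND T AND T → false.
(2) no assumed risk — not satisfied.
So Overall is not satisfied (F OR F).
Exception (no signage posted) — not satisfied.
Result: main false OR exception false → false.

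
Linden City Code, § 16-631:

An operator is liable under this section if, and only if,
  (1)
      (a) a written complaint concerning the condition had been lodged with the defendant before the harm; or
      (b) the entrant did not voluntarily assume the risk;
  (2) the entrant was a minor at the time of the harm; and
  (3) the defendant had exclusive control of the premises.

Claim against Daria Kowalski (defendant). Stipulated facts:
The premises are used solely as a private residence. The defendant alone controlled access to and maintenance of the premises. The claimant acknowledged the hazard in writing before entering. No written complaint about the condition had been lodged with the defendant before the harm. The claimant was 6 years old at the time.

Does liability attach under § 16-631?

(a) complaint lodged — not satisfied.
(b) no assumed risk — not satisfied.
(1): F OR F → false.
(2) entrant a minor — satisfied.
(3) exclusive control — holds.
Overall: F AND T AND T → false.

No — not liable.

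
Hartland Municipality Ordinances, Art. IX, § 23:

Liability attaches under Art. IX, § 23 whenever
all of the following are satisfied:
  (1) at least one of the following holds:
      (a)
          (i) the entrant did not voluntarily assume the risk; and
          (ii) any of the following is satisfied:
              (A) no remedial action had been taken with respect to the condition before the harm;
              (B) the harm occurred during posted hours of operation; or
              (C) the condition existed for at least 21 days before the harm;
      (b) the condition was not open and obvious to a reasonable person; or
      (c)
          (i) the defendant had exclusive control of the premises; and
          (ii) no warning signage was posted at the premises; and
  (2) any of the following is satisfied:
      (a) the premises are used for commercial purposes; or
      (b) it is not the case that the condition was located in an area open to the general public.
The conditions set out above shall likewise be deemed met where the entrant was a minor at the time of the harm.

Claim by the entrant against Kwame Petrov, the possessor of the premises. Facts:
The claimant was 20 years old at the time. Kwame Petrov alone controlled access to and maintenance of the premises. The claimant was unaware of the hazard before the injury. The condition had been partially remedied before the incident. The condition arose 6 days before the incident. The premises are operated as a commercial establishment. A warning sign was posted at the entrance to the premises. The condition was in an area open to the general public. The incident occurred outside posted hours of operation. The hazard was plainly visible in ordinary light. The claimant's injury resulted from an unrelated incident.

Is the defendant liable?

No — not liable.

(i) no assumed risk — satisfied.
(A) no remedial action — not satisfied.
(B) during posted hours — not satisfied.
(C) condition ≥21 days old — not met.
(ii) = F OR F OR F = false.
So (a) is not satisfied (T AND F).
(b) not open/obvious — fails.
(i) exclusive control — holds.
(ii) no signage posted — fails.
(c): T AND F → false.
(1): F OR F OR F → false.
(a) commercial use — satisfied.
(b) not (public area) — fails.
(2) = T OR F = true.
Overall: F AND T → false.
Exception (entrant a minor) — not satisfied.
Result: main false OR exception false → false.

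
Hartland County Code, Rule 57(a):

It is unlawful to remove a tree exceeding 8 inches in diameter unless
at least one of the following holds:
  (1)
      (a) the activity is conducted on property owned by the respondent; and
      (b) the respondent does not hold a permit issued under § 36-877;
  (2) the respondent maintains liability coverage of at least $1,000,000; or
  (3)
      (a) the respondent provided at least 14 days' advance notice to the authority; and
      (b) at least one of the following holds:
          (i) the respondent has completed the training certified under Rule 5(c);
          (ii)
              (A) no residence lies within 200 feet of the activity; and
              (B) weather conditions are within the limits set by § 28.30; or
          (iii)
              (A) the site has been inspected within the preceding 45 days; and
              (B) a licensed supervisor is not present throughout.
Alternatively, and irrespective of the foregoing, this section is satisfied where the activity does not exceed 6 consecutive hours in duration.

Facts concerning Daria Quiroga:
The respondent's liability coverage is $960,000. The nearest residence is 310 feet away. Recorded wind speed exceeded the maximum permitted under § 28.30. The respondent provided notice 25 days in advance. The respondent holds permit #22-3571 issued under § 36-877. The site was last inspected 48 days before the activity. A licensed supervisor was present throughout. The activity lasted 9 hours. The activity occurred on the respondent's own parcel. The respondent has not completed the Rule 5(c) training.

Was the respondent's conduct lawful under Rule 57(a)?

(a) own property — satisfied.
(b) not (holds permit) — fails.
So (1) is not satisfied (T AND F).
(2) coverage ≥ $1,000,000 — not satisfied.
(a) ≥14 days' notice — met.
(i) training certified — fails.
(A) no residence in 200 ft — satisfied.
(B) weather ok — not met.
So (ii) is not satisfied (T AND F).
(A) site inspected — fails.
(B) not (supervisor present) — fails.
(iii): F AND F → false.
(b) = F OR F OR F = false.
So (3) is not satisfied (T AND F).
So Overall is not satisfied (F OR F OR F).
Exception (≤ 6 hrs duration) — not satisfied.
Result: main false OR exception false → false.

No — unlawful.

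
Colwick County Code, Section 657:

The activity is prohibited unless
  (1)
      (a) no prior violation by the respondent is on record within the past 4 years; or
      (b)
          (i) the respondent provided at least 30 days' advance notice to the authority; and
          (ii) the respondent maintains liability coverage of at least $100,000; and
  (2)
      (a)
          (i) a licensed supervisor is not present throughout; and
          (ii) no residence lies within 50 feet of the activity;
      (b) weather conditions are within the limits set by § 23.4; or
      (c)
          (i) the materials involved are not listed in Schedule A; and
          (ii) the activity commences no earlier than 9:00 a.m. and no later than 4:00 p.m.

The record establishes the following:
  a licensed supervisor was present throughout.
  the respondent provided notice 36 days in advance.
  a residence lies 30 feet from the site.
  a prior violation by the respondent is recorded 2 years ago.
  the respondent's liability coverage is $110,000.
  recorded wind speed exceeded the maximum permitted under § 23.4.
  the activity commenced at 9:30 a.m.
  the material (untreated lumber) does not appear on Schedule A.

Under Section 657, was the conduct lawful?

Yes — lawful.

(a) no prior violation — fails.
(i) ≥30 days' notice — satisfied.
(ii) coverage ≥ $100,000 — holds.
So (b) is satisfied (T AND T).
(1): F OR T → true.
(i) not (supervisor present) — not satisfied.
(ii) no residence in 50 ft — fails.
(a): F AND F → false.
(b) weather ok — not met.
(i) not (Schedule A material) — holds.
(ii) start within hours — holds.
(c) = T AND T = true.
(2) = F OR F OR T = true.
So Overall is satisfied (T AND T).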